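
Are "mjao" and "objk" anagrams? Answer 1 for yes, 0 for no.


Strings: "mjao", "objk"
Sorted first:  ajmo
Sorted second: bjko
Differ at position 0: 'a' vs 'b' => not anagrams

0


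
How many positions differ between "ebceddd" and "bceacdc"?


Comparing "ebceddd" and "bceacdc" position by position:
  Position 0: 'e' vs 'b' => DIFFER
  Position 1: 'b' vs 'c' => DIFFER
  Position 2: 'c' vs 'e' => DIFFER
  Position 3: 'e' vs 'a' => DIFFER
  Position 4: 'd' vs 'c' => DIFFER
  Position 5: 'd' vs 'd' => same
  Position 6: 'd' vs 'c' => DIFFER
Positions that differ: 6

6


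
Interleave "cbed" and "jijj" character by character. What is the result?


Interleaving "cbed" and "jijj":
  Position 0: 'c' from first, 'j' from second => "cj"
  Position 1: 'b' from first, 'i' from second => "bi"
  Position 2: 'e' from first, 'j' from second => "ej"
  Position 3: 'd' from first, 'j' from second => "dj"
Result: cjbiejdj

cjbiejdj


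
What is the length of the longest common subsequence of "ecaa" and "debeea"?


LCS of "ecaa" and "debeea"
DP table:
           d    e    b    e    e    a
      0    0    0    0    0    0    0
  e   0    0    1    1    1    1    1
  c   0    0    1    1    1    1    1
  a   0    0    1    1    1    1    2
  a   0    0    1    1    1    1    2
LCS length = dp[4][6] = 2

2


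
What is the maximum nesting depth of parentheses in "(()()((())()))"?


Input: "(()()((())()))"
Tracking depth:
  Position 0 '(': depth becomes 1
  Position 1 '(': depth becomes 2
  Position 2 ')': depth becomes 1
  Position 3 '(': depth becomes 2
  Position 4 ')': depth becomes 1
  Position 5 '(': depth becomes 2
  Position 6 '(': depth becomes 3
  Position 7 '(': depth becomes 4
  Position 8 ')': depth becomes 3
  Position 9 ')': depth becomes 2
  Position 10 '(': depth becomes 3
  Position 11 ')': depth becomes 2
  Position 12 ')': depth becomes 1
  Position 13 ')': depth becomes 0
Maximum depth reached: 4

4


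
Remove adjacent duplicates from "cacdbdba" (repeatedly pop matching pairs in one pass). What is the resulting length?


Input: cacdbdba
Stack-based adjacent duplicate removal:
  Read 'c': push. Stack: c
  Read 'a': push. Stack: ca
  Read 'c': push. Stack: cac
  Read 'd': push. Stack: cacd
  Read 'b': push. Stack: cacdb
  Read 'd': push. Stack: cacdbd
  Read 'b': push. Stack: cacdbdb
  Read 'a': push. Stack: cacdbdba
Final stack: "cacdbdba" (length 8)

8


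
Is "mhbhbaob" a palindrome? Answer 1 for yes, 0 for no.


Input: mhbhbaob
Reversed: boabhbhm
  Compare pos 0 ('m') with pos 7 ('b'): MISMATCH
  Compare pos 1 ('h') with pos 6 ('o'): MISMATCH
  Compare pos 2 ('b') with pos 5 ('a'): MISMATCH
  Compare pos 3 ('h') with pos 4 ('b'): MISMATCH
Result: not a palindrome

0


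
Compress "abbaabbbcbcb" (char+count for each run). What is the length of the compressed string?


Input: abbaabbbcbcb
Runs:
  'a' x 1 => "a1"
  'b' x 2 => "b2"
  'a' x 2 => "a2"
  'b' x 3 => "b3"
  'c' x 1 => "c1"
  'b' x 1 => "b1"
  'c' x 1 => "c1"
  'b' x 1 => "b1"
Compressed: "a1b2a2b3c1b1c1b1"
Compressed length: 16

16


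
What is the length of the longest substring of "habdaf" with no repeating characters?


Input: "habdaf"
Sliding window (track last position of each char):
  Position 0 ('h'): window [0,0] length 1 -- new best
  Position 1 ('a'): window [0,1] length 2 -- new best
  Position 2 ('b'): window [0,2] length 3 -- new best
  Position 3 ('d'): window [0,3] length 4 -- new best
  Position 4 ('a'): repeat (last at 1), move window start to 2
  Position 4 ('a'): window [2,4] length 3
  Position 5 ('f'): window [2,5] length 4
Longest substring with no repeats: "habd" with length 4

4


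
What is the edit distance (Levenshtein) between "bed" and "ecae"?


Computing edit distance: "bed" -> "ecae"
DP table:
           e    c    a    e
      0    1    2    3    4
  b   1    1    2    3    4
  e   2    1    2    3    3
  d   3    2    2    3    4
Edit distance = dp[3][4] = 4

4


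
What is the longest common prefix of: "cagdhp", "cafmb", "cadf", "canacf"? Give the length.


Words: cagdhp, cafmb, cadf, canacf
  Position 0: all 'c' => match
  Position 1: all 'a' => match
  Position 2: ('g', 'f', 'd', 'n') => mismatch, stop
LCP = "ca" (length 2)

2


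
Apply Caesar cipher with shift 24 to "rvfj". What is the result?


Caesar cipher: shift "rvfj" by 24
  'r' (pos 17) + 24 = pos 15 = 'p'
  'v' (pos 21) + 24 = pos 19 = 't'
  'f' (pos 5) + 24 = pos 3 = 'd'
  'j' (pos 9) + 24 = pos 7 = 'h'
Result: ptdh

ptdh


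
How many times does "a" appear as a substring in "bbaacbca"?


Searching for "a" in "bbaacbca"
Scanning each position:
  Position 0: "b" => no
  Position 1: "b" => no
  Position 2: "a" => MATCH
  Position 3: "a" => MATCH
  Position 4: "c" => no
  Position 5: "b" => no
  Position 6: "c" => no
  Position 7: "a" => MATCH
Total occurrences: 3

3


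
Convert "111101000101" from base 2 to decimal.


Input: "111101000101" in base 2
Positional expansion:
  Digit '1' (value 1) x 2^11 = 2048
  Digit '1' (value 1) x 2^10 = 1024
  Digit '1' (value 1) x 2^9 = 512
  Digit '1' (value 1) x 2^8 = 256
  Digit '0' (value 0) x 2^7 = 0
  Digit '1' (value 1) x 2^6 = 64
  Digit '0' (value 0) x 2^5 = 0
  Digit '0' (value 0) x 2^4 = 0
  Digit '0' (value 0) x 2^3 = 0
  Digit '1' (value 1) x 2^2 = 4
  Digit '0' (value 0) x 2^1 = 0
  Digit '1' (value 1) x 2^0 = 1
Sum = 3909

3909


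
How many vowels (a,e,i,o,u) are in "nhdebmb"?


Input: nhdebmb
Checking each character:
  'n' at position 0: consonant
  'h' at position 1: consonant
  'd' at position 2: consonant
  'e' at position 3: vowel (running total: 1)
  'b' at position 4: consonant
  'm' at position 5: consonant
  'b' at position 6: consonant
Total vowels: 1

1


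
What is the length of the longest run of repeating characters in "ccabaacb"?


Input: "ccabaacb"
Scanning for longest run:
  Position 1 ('c'): continues run of 'c', length=2
  Position 2 ('a'): new char, reset run to 1
  Position 3 ('b'): new char, reset run to 1
  Position 4 ('a'): new char, reset run to 1
  Position 5 ('a'): continues run of 'a', length=2
  Position 6 ('c'): new char, reset run to 1
  Position 7 ('b'): new char, reset run to 1
Longest run: 'c' with length 2

2


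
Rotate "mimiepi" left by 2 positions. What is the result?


Input: "mimiepi", rotate left by 2
First 2 characters: "mi"
Remaining characters: "miepi"
Concatenate remaining + first: "miepi" + "mi" = "miepimi"

miepimi


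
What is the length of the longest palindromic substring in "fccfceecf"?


Input: "fccfceecf"
Checking substrings for palindromes:
  [3:9] "fceecf" (len 6) => palindrome
  [0:4] "fccf" (len 4) => palindrome
  [4:8] "ceec" (len 4) => palindrome
  [2:5] "cfc" (len 3) => palindrome
  [1:3] "cc" (len 2) => palindrome
  [5:7] "ee" (len 2) => palindrome
Longest palindromic substring: "fceecf" with length 6

6


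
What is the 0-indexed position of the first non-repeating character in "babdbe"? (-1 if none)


Input: babdbe
Character frequencies:
  'a': 1
  'b': 3
  'd': 1
  'e': 1
Scanning left to right for freq == 1:
  Position 0 ('b'): freq=3, skip
  Position 1 ('a'): unique! => answer = 1

1


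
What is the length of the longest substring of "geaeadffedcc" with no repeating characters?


Input: "geaeadffedcc"
Sliding window (track last position of each char):
  Position 0 ('g'): window [0,0] length 1 -- new best
  Position 1 ('e'): window [0,1] length 2 -- new best
  Position 2 ('a'): window [0,2] length 3 -- new best
  Position 3 ('e'): repeat (last at 1), move window start to 2
  Position 3 ('e'): window [2,3] length 2
  Position 4 ('a'): repeat (last at 2), move window start to 3
  Position 4 ('a'): window [3,4] length 2
  Position 5 ('d'): window [3,5] length 3
  Position 6 ('f'): window [3,6] length 4 -- new best
  Position 7 ('f'): repeat (last at 6), move window start to 7
  Position 7 ('f'): window [7,7] length 1
  Position 8 ('e'): window [7,8] length 2
  Position 9 ('d'): window [7,9] length 3
  Position 10 ('c'): window [7,10] length 4
  Position 11 ('c'): repeat (last at 10), move window start to 11
  Position 11 ('c'): window [11,11] length 1
Longest substring with no repeats: "eadf" with length 4

4


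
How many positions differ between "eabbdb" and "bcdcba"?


Comparing "eabbdb" and "bcdcba" position by position:
  Position 0: 'e' vs 'b' => DIFFER
  Position 1: 'a' vs 'c' => DIFFER
  Position 2: 'b' vs 'd' => DIFFER
  Position 3: 'b' vs 'c' => DIFFER
  Position 4: 'd' vs 'b' => DIFFER
  Position 5: 'b' vs 'a' => DIFFER
Positions that differ: 6

6


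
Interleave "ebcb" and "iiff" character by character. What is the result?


Interleaving "ebcb" and "iiff":
  Position 0: 'e' from first, 'i' from second => "ei"
  Position 1: 'b' from first, 'i' from second => "bi"
  Position 2: 'c' from first, 'f' from second => "cf"
  Position 3: 'b' from first, 'f' from second => "bf"
Result: eibicfbf

eibicfbf


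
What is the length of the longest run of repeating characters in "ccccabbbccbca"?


Input: "ccccabbbccbca"
Scanning for longest run:
  Position 1 ('c'): continues run of 'c', length=2
  Position 2 ('c'): continues run of 'c', length=3
  Position 3 ('c'): continues run of 'c', length=4
  Position 4 ('a'): new char, reset run to 1
  Position 5 ('b'): new char, reset run to 1
  Position 6 ('b'): continues run of 'b', length=2
  Position 7 ('b'): continues run of 'b', length=3
  Position 8 ('c'): new char, reset run to 1
  Position 9 ('c'): continues run of 'c', length=2
  Position 10 ('b'): new char, reset run to 1
  Position 11 ('c'): new char, reset run to 1
  Position 12 ('a'): new char, reset run to 1
Longest run: 'c' with length 4

4


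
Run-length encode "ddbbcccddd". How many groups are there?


Input: ddbbcccddd
Scanning for consecutive runs:
  Group 1: 'd' x 2 (positions 0-1)
  Group 2: 'b' x 2 (positions 2-3)
  Group 3: 'c' x 3 (positions 4-6)
  Group 4: 'd' x 3 (positions 7-9)
Total groups: 4

4


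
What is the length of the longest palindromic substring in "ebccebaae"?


Input: "ebccebaae"
Checking substrings for palindromes:
  [2:4] "cc" (len 2) => palindrome
  [6:8] "aa" (len 2) => palindrome
Longest palindromic substring: "cc" with length 2

2


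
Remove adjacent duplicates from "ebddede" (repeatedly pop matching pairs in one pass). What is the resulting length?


Input: ebddede
Stack-based adjacent duplicate removal:
  Read 'e': push. Stack: e
  Read 'b': push. Stack: eb
  Read 'd': push. Stack: ebd
  Read 'd': matches stack top 'd' => pop. Stack: eb
  Read 'e': push. Stack: ebe
  Read 'd': push. Stack: ebed
  Read 'e': push. Stack: ebede
Final stack: "ebede" (length 5)

5


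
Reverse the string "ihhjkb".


Input: ihhjkb
Reading characters right to left:
  Position 5: 'b'
  Position 4: 'k'
  Position 3: 'j'
  Position 2: 'h'
  Position 1: 'h'
  Position 0: 'i'
Reversed: bkjhhi

bkjhhi


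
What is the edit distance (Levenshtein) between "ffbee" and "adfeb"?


Computing edit distance: "ffbee" -> "adfeb"
DP table:
           a    d    f    e    b
      0    1    2    3    4    5
  f   1    1    2    2    3    4
  f   2    2    2    2    3    4
  b   3    3    3    3    3    3
  e   4    4    4    4    3    4
  e   5    5    5    5    4    4
Edit distance = dp[5][5] = 4

4


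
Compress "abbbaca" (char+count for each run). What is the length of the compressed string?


Input: abbbaca
Runs:
  'a' x 1 => "a1"
  'b' x 3 => "b3"
  'a' x 1 => "a1"
  'c' x 1 => "c1"
  'a' x 1 => "a1"
Compressed: "a1b3a1c1a1"
Compressed length: 10

10


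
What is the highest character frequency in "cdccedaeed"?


Input: cdccedaeed
Character counts:
  'a': 1
  'c': 3
  'd': 3
  'e': 3
Maximum frequency: 3

3


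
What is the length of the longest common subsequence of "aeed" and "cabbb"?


LCS of "aeed" and "cabbb"
DP table:
           c    a    b    b    b
      0    0    0    0    0    0
  a   0    0    1    1    1    1
  e   0    0    1    1    1    1
  e   0    0    1    1    1    1
  d   0    0    1    1    1    1
LCS length = dp[4][5] = 1

1


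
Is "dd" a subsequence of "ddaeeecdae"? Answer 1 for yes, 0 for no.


Check if "dd" is a subsequence of "ddaeeecdae"
Greedy scan:
  Position 0 ('d'): matches sub[0] = 'd'
  Position 1 ('d'): matches sub[1] = 'd'
  Position 2 ('a'): no match needed
  Position 3 ('e'): no match needed
  Position 4 ('e'): no match needed
  Position 5 ('e'): no match needed
  Position 6 ('c'): no match needed
  Position 7 ('d'): no match needed
  Position 8 ('a'): no match needed
  Position 9 ('e'): no match needed
All 2 characters matched => is a subsequence

1


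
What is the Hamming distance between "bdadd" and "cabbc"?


Comparing "bdadd" and "cabbc" position by position:
  Position 0: 'b' vs 'c' => differ
  Position 1: 'd' vs 'a' => differ
  Position 2: 'a' vs 'b' => differ
  Position 3: 'd' vs 'b' => differ
  Position 4: 'd' vs 'c' => differ
Total differences (Hamming distance): 5

5


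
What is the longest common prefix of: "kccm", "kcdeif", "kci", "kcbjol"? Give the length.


Words: kccm, kcdeif, kci, kcbjol
  Position 0: all 'k' => match
  Position 1: all 'c' => match
  Position 2: ('c', 'd', 'i', 'b') => mismatch, stop
LCP = "kc" (length 2)

2


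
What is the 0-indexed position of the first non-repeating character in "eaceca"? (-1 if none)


Input: eaceca
Character frequencies:
  'a': 2
  'c': 2
  'e': 2
Scanning left to right for freq == 1:
  Position 0 ('e'): freq=2, skip
  Position 1 ('a'): freq=2, skip
  Position 2 ('c'): freq=2, skip
  Position 3 ('e'): freq=2, skip
  Position 4 ('c'): freq=2, skip
  Position 5 ('a'): freq=2, skip
  No unique character found => answer = -1

-1


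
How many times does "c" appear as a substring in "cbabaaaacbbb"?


Searching for "c" in "cbabaaaacbbb"
Scanning each position:
  Position 0: "c" => MATCH
  Position 1: "b" => no
  Position 2: "a" => no
  Position 3: "b" => no
  Position 4: "a" => no
  Position 5: "a" => no
  Position 6: "a" => no
  Position 7: "a" => no
  Position 8: "c" => MATCH
  Position 9: "b" => no
  Position 10: "b" => no
  Position 11: "b" => no
Total occurrences: 2

2


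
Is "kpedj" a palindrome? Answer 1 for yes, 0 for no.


Input: kpedj
Reversed: jdepk
  Compare pos 0 ('k') with pos 4 ('j'): MISMATCH
  Compare pos 1 ('p') with pos 3 ('d'): MISMATCH
Result: not a palindrome

0


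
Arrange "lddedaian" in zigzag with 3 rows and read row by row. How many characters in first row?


Zigzag "lddedaian" into 3 rows:
Placing characters:
  'l' => row 0
  'd' => row 1
  'd' => row 2
  'e' => row 1
  'd' => row 0
  'a' => row 1
  'i' => row 2
  'a' => row 1
  'n' => row 0
Rows:
  Row 0: "ldn"
  Row 1: "deaa"
  Row 2: "di"
First row length: 3

3


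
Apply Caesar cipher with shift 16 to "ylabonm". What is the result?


Caesar cipher: shift "ylabonm" by 16
  'y' (pos 24) + 16 = pos 14 = 'o'
  'l' (pos 11) + 16 = pos 1 = 'b'
  'a' (pos 0) + 16 = pos 16 = 'q'
  'b' (pos 1) + 16 = pos 17 = 'r'
  'o' (pos 14) + 16 = pos 4 = 'e'
  'n' (pos 13) + 16 = pos 3 = 'd'
  'm' (pos 12) + 16 = pos 2 = 'c'
Result: obqredc

obqredc


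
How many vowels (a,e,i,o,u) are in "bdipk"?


Input: bdipk
Checking each character:
  'b' at position 0: consonant
  'd' at position 1: consonant
  'i' at position 2: vowel (running total: 1)
  'p' at position 3: consonant
  'k' at position 4: consonant
Total vowels: 1

1


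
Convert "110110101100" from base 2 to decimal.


Input: "110110101100" in base 2
Positional expansion:
  Digit '1' (value 1) x 2^11 = 2048
  Digit '1' (value 1) x 2^10 = 1024
  Digit '0' (value 0) x 2^9 = 0
  Digit '1' (value 1) x 2^8 = 256
  Digit '1' (value 1) x 2^7 = 128
  Digit '0' (value 0) x 2^6 = 0
  Digit '1' (value 1) x 2^5 = 32
  Digit '0' (value 0) x 2^4 = 0
  Digit '1' (value 1) x 2^3 = 8
  Digit '1' (value 1) x 2^2 = 4
  Digit '0' (value 0) x 2^1 = 0
  Digit '0' (value 0) x 2^0 = 0
Sum = 3500

3500


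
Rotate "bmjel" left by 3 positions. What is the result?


Input: "bmjel", rotate left by 3
First 3 characters: "bmj"
Remaining characters: "el"
Concatenate remaining + first: "el" + "bmj" = "elbmj"

elbmj


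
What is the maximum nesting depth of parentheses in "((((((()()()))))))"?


Input: "((((((()()()))))))"
Tracking depth:
  Position 0 '(': depth becomes 1
  Position 1 '(': depth becomes 2
  Position 2 '(': depth becomes 3
  Position 3 '(': depth becomes 4
  Position 4 '(': depth becomes 5
  Position 5 '(': depth becomes 6
  Position 6 '(': depth becomes 7
  Position 7 ')': depth becomes 6
  Position 8 '(': depth becomes 7
  Position 9 ')': depth becomes 6
  Position 10 '(': depth becomes 7
  Position 11 ')': depth becomes 6
  Position 12 ')': depth becomes 5
  Position 13 ')': depth becomes 4
  Position 14 ')': depth becomes 3
  Position 15 ')': depth becomes 2
  Position 16 ')': depth becomes 1
  Position 17 ')': depth becomes 0
Maximum depth reached: 7

7


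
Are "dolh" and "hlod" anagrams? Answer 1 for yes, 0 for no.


Strings: "dolh", "hlod"
Sorted first:  dhlo
Sorted second: dhlo
Sorted forms match => anagrams

1


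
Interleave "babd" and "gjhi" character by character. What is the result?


Interleaving "babd" and "gjhi":
  Position 0: 'b' from first, 'g' from second => "bg"
  Position 1: 'a' from first, 'j' from second => "aj"
  Position 2: 'b' from first, 'h' from second => "bh"
  Position 3: 'd' from first, 'i' from second => "di"
Result: bgajbhdi

bgajbhdi


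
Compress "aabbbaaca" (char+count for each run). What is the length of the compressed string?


Input: aabbbaaca
Runs:
  'a' x 2 => "a2"
  'b' x 3 => "b3"
  'a' x 2 => "a2"
  'c' x 1 => "c1"
  'a' x 1 => "a1"
Compressed: "a2b3a2c1a1"
Compressed length: 10

10


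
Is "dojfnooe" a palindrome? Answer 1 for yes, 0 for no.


Input: dojfnooe
Reversed: eoonfjod
  Compare pos 0 ('d') with pos 7 ('e'): MISMATCH
  Compare pos 1 ('o') with pos 6 ('o'): match
  Compare pos 2 ('j') with pos 5 ('o'): MISMATCH
  Compare pos 3 ('f') with pos 4 ('n'): MISMATCH
Result: not a palindrome

0


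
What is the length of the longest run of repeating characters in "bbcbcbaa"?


Input: "bbcbcbaa"
Scanning for longest run:
  Position 1 ('b'): continues run of 'b', length=2
  Position 2 ('c'): new char, reset run to 1
  Position 3 ('b'): new char, reset run to 1
  Position 4 ('c'): new char, reset run to 1
  Position 5 ('b'): new char, reset run to 1
  Position 6 ('a'): new char, reset run to 1
  Position 7 ('a'): continues run of 'a', length=2
Longest run: 'b' with length 2

2


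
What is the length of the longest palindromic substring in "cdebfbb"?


Input: "cdebfbb"
Checking substrings for palindromes:
  [3:6] "bfb" (len 3) => palindrome
  [5:7] "bb" (len 2) => palindrome
Longest palindromic substring: "bfb" with length 3

3


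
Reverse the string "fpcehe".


Input: fpcehe
Reading characters right to left:
  Position 5: 'e'
  Position 4: 'h'
  Position 3: 'e'
  Position 2: 'c'
  Position 1: 'p'
  Position 0: 'f'
Reversed: ehecpf

ehecpf


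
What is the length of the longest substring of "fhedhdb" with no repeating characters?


Input: "fhedhdb"
Sliding window (track last position of each char):
  Position 0 ('f'): window [0,0] length 1 -- new best
  Position 1 ('h'): window [0,1] length 2 -- new best
  Position 2 ('e'): window [0,2] length 3 -- new best
  Position 3 ('d'): window [0,3] length 4 -- new best
  Position 4 ('h'): repeat (last at 1), move window start to 2
  Position 4 ('h'): window [2,4] length 3
  Position 5 ('d'): repeat (last at 3), move window start to 4
  Position 5 ('d'): window [4,5] length 2
  Position 6 ('b'): window [4,6] length 3
Longest substring with no repeats: "fhed" with length 4

4


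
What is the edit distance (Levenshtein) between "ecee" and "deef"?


Computing edit distance: "ecee" -> "deef"
DP table:
           d    e    e    f
      0    1    2    3    4
  e   1    1    1    2    3
  c   2    2    2    2    3
  e   3    3    2    2    3
  e   4    4    3    2    3
Edit distance = dp[4][4] = 3

3


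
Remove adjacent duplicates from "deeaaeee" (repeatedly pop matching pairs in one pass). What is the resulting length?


Input: deeaaeee
Stack-based adjacent duplicate removal:
  Read 'd': push. Stack: d
  Read 'e': push. Stack: de
  Read 'e': matches stack top 'e' => pop. Stack: d
  Read 'a': push. Stack: da
  Read 'a': matches stack top 'a' => pop. Stack: d
  Read 'e': push. Stack: de
  Read 'e': matches stack top 'e' => pop. Stack: d
  Read 'e': push. Stack: de
Final stack: "de" (length 2)

2


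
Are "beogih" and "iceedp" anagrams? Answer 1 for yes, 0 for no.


Strings: "beogih", "iceedp"
Sorted first:  beghio
Sorted second: cdeeip
Differ at position 0: 'b' vs 'c' => not anagrams

0


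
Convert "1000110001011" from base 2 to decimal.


Input: "1000110001011" in base 2
Positional expansion:
  Digit '1' (value 1) x 2^12 = 4096
  Digit '0' (value 0) x 2^11 = 0
  Digit '0' (value 0) x 2^10 = 0
  Digit '0' (value 0) x 2^9 = 0
  Digit '1' (value 1) x 2^8 = 256
  Digit '1' (value 1) x 2^7 = 128
  Digit '0' (value 0) x 2^6 = 0
  Digit '0' (value 0) x 2^5 = 0
  Digit '0' (value 0) x 2^4 = 0
  Digit '1' (value 1) x 2^3 = 8
  Digit '0' (value 0) x 2^2 = 0
  Digit '1' (value 1) x 2^1 = 2
  Digit '1' (value 1) x 2^0 = 1
Sum = 4491

4491


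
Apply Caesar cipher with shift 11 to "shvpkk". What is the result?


Caesar cipher: shift "shvpkk" by 11
  's' (pos 18) + 11 = pos 3 = 'd'
  'h' (pos 7) + 11 = pos 18 = 's'
  'v' (pos 21) + 11 = pos 6 = 'g'
  'p' (pos 15) + 11 = pos 0 = 'a'
  'k' (pos 10) + 11 = pos 21 = 'v'
  'k' (pos 10) + 11 = pos 21 = 'v'
Result: dsgavv

dsgavv


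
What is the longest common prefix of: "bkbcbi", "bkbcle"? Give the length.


Words: bkbcbi, bkbcle
  Position 0: all 'b' => match
  Position 1: all 'k' => match
  Position 2: all 'b' => match
  Position 3: all 'c' => match
  Position 4: ('b', 'l') => mismatch, stop
LCP = "bkbc" (length 4)

4


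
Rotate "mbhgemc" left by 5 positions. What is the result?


Input: "mbhgemc", rotate left by 5
First 5 characters: "mbhge"
Remaining characters: "mc"
Concatenate remaining + first: "mc" + "mbhge" = "mcmbhge"

mcmbhge


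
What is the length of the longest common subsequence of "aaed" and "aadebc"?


LCS of "aaed" and "aadebc"
DP table:
           a    a    d    e    b    c
      0    0    0    0    0    0    0
  a   0    1    1    1    1    1    1
  a   0    1    2    2    2    2    2
  e   0    1    2    2    3    3    3
  d   0    1    2    3    3    3    3
LCS length = dp[4][6] = 3

3


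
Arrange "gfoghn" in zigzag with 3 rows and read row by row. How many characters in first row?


Zigzag "gfoghn" into 3 rows:
Placing characters:
  'g' => row 0
  'f' => row 1
  'o' => row 2
  'g' => row 1
  'h' => row 0
  'n' => row 1
Rows:
  Row 0: "gh"
  Row 1: "fgn"
  Row 2: "o"
First row length: 2

2


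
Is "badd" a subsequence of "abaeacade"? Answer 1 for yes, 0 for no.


Check if "badd" is a subsequence of "abaeacade"
Greedy scan:
  Position 0 ('a'): no match needed
  Position 1 ('b'): matches sub[0] = 'b'
  Position 2 ('a'): matches sub[1] = 'a'
  Position 3 ('e'): no match needed
  Position 4 ('a'): no match needed
  Position 5 ('c'): no match needed
  Position 6 ('a'): no match needed
  Position 7 ('d'): matches sub[2] = 'd'
  Position 8 ('e'): no match needed
Only matched 3/4 characters => not a subsequence

0


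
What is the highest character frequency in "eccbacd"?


Input: eccbacd
Character counts:
  'a': 1
  'b': 1
  'c': 3
  'd': 1
  'e': 1
Maximum frequency: 3

3


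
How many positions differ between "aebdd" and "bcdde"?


Comparing "aebdd" and "bcdde" position by position:
  Position 0: 'a' vs 'b' => DIFFER
  Position 1: 'e' vs 'c' => DIFFER
  Position 2: 'b' vs 'd' => DIFFER
  Position 3: 'd' vs 'd' => same
  Position 4: 'd' vs 'e' => DIFFER
Positions that differ: 4

4


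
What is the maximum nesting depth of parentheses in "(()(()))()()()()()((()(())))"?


Input: "(()(()))()()()()()((()(())))"
Tracking depth:
  Position 0 '(': depth becomes 1
  Position 1 '(': depth becomes 2
  Position 2 ')': depth becomes 1
  Position 3 '(': depth becomes 2
  Position 4 '(': depth becomes 3
  Position 5 ')': depth becomes 2
  Position 6 ')': depth becomes 1
  Position 7 ')': depth becomes 0
  Position 8 '(': depth becomes 1
  Position 9 ')': depth becomes 0
  Position 10 '(': depth becomes 1
  Position 11 ')': depth becomes 0
  Position 12 '(': depth becomes 1
  Position 13 ')': depth becomes 0
  Position 14 '(': depth becomes 1
  Position 15 ')': depth becomes 0
  Position 16 '(': depth becomes 1
  Position 17 ')': depth becomes 0
  Position 18 '(': depth becomes 1
  Position 19 '(': depth becomes 2
  Position 20 '(': depth becomes 3
  Position 21 ')': depth becomes 2
  Position 22 '(': depth becomes 3
  Position 23 '(': depth becomes 4
  Position 24 ')': depth becomes 3
  Position 25 ')': depth becomes 2
  Position 26 ')': depth becomes 1
  Position 27 ')': depth becomes 0
Maximum depth reached: 4

4


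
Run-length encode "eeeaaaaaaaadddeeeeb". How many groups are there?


Input: eeeaaaaaaaadddeeeeb
Scanning for consecutive runs:
  Group 1: 'e' x 3 (positions 0-2)
  Group 2: 'a' x 8 (positions 3-10)
  Group 3: 'd' x 3 (positions 11-13)
  Group 4: 'e' x 4 (positions 14-17)
  Group 5: 'b' x 1 (positions 18-18)
Total groups: 5

5


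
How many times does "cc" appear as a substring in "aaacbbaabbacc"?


Searching for "cc" in "aaacbbaabbacc"
Scanning each position:
  Position 0: "aa" => no
  Position 1: "aa" => no
  Position 2: "ac" => no
  Position 3: "cb" => no
  Position 4: "bb" => no
  Position 5: "ba" => no
  Position 6: "aa" => no
  Position 7: "ab" => no
  Position 8: "bb" => no
  Position 9: "ba" => no
  Position 10: "ac" => no
  Position 11: "cc" => MATCH
Total occurrences: 1

1


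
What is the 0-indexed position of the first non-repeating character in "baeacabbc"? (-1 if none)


Input: baeacabbc
Character frequencies:
  'a': 3
  'b': 3
  'c': 2
  'e': 1
Scanning left to right for freq == 1:
  Position 0 ('b'): freq=3, skip
  Position 1 ('a'): freq=3, skip
  Position 2 ('e'): unique! => answer = 2

2


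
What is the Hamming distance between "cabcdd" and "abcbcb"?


Comparing "cabcdd" and "abcbcb" position by position:
  Position 0: 'c' vs 'a' => differ
  Position 1: 'a' vs 'b' => differ
  Position 2: 'b' vs 'c' => differ
  Position 3: 'c' vs 'b' => differ
  Position 4: 'd' vs 'c' => differ
  Position 5: 'd' vs 'b' => differ
Total differences (Hamming distance): 6

6


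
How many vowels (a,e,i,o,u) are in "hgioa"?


Input: hgioa
Checking each character:
  'h' at position 0: consonant
  'g' at position 1: consonant
  'i' at position 2: vowel (running total: 1)
  'o' at position 3: vowel (running total: 2)
  'a' at position 4: vowel (running total: 3)
Total vowels: 3

3


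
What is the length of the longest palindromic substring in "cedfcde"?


Input: "cedfcde"
Checking substrings for palindromes:
  No multi-char palindromic substrings found
Longest palindromic substring: "c" with length 1

1


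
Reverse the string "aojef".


Input: aojef
Reading characters right to left:
  Position 4: 'f'
  Position 3: 'e'
  Position 2: 'j'
  Position 1: 'o'
  Position 0: 'a'
Reversed: fejoa

fejoa


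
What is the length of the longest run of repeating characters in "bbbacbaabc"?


Input: "bbbacbaabc"
Scanning for longest run:
  Position 1 ('b'): continues run of 'b', length=2
  Position 2 ('b'): continues run of 'b', length=3
  Position 3 ('a'): new char, reset run to 1
  Position 4 ('c'): new char, reset run to 1
  Position 5 ('b'): new char, reset run to 1
  Position 6 ('a'): new char, reset run to 1
  Position 7 ('a'): continues run of 'a', length=2
  Position 8 ('b'): new char, reset run to 1
  Position 9 ('c'): new char, reset run to 1
Longest run: 'b' with length 3

3


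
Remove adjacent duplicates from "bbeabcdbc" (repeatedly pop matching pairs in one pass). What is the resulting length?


Input: bbeabcdbc
Stack-based adjacent duplicate removal:
  Read 'b': push. Stack: b
  Read 'b': matches stack top 'b' => pop. Stack: (empty)
  Read 'e': push. Stack: e
  Read 'a': push. Stack: ea
  Read 'b': push. Stack: eab
  Read 'c': push. Stack: eabc
  Read 'd': push. Stack: eabcd
  Read 'b': push. Stack: eabcdb
  Read 'c': push. Stack: eabcdbc
Final stack: "eabcdbc" (length 7)

7


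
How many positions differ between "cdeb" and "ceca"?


Comparing "cdeb" and "ceca" position by position:
  Position 0: 'c' vs 'c' => same
  Position 1: 'd' vs 'e' => DIFFER
  Position 2: 'e' vs 'c' => DIFFER
  Position 3: 'b' vs 'a' => DIFFER
Positions that differ: 3

3


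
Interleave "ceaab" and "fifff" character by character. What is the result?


Interleaving "ceaab" and "fifff":
  Position 0: 'c' from first, 'f' from second => "cf"
  Position 1: 'e' from first, 'i' from second => "ei"
  Position 2: 'a' from first, 'f' from second => "af"
  Position 3: 'a' from first, 'f' from second => "af"
  Position 4: 'b' from first, 'f' from second => "bf"
Result: cfeiafafbf

cfeiafafbf


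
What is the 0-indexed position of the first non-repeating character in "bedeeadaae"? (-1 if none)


Input: bedeeadaae
Character frequencies:
  'a': 3
  'b': 1
  'd': 2
  'e': 4
Scanning left to right for freq == 1:
  Position 0 ('b'): unique! => answer = 0

0


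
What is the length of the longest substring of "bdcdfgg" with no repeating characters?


Input: "bdcdfgg"
Sliding window (track last position of each char):
  Position 0 ('b'): window [0,0] length 1 -- new best
  Position 1 ('d'): window [0,1] length 2 -- new best
  Position 2 ('c'): window [0,2] length 3 -- new best
  Position 3 ('d'): repeat (last at 1), move window start to 2
  Position 3 ('d'): window [2,3] length 2
  Position 4 ('f'): window [2,4] length 3
  Position 5 ('g'): window [2,5] length 4 -- new best
  Position 6 ('g'): repeat (last at 5), move window start to 6
  Position 6 ('g'): window [6,6] length 1
Longest substring with no repeats: "cdfg" with length 4

4


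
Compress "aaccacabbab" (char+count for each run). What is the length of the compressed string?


Input: aaccacabbab
Runs:
  'a' x 2 => "a2"
  'c' x 2 => "c2"
  'a' x 1 => "a1"
  'c' x 1 => "c1"
  'a' x 1 => "a1"
  'b' x 2 => "b2"
  'a' x 1 => "a1"
  'b' x 1 => "b1"
Compressed: "a2c2a1c1a1b2a1b1"
Compressed length: 16

16


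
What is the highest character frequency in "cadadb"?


Input: cadadb
Character counts:
  'a': 2
  'b': 1
  'c': 1
  'd': 2
Maximum frequency: 2

2


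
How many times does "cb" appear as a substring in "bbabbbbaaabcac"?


Searching for "cb" in "bbabbbbaaabcac"
Scanning each position:
  Position 0: "bb" => no
  Position 1: "ba" => no
  Position 2: "ab" => no
  Position 3: "bb" => no
  Position 4: "bb" => no
  Position 5: "bb" => no
  Position 6: "ba" => no
  Position 7: "aa" => no
  Position 8: "aa" => no
  Position 9: "ab" => no
  Position 10: "bc" => no
  Position 11: "ca" => no
  Position 12: "ac" => no
Total occurrences: 0

0


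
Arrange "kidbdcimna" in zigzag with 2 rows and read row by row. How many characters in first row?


Zigzag "kidbdcimna" into 2 rows:
Placing characters:
  'k' => row 0
  'i' => row 1
  'd' => row 0
  'b' => row 1
  'd' => row 0
  'c' => row 1
  'i' => row 0
  'm' => row 1
  'n' => row 0
  'a' => row 1
Rows:
  Row 0: "kddin"
  Row 1: "ibcma"
First row length: 5

5


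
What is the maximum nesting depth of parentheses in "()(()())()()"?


Input: "()(()())()()"
Tracking depth:
  Position 0 '(': depth becomes 1
  Position 1 ')': depth becomes 0
  Position 2 '(': depth becomes 1
  Position 3 '(': depth becomes 2
  Position 4 ')': depth becomes 1
  Position 5 '(': depth becomes 2
  Position 6 ')': depth becomes 1
  Position 7 ')': depth becomes 0
  Position 8 '(': depth becomes 1
  Position 9 ')': depth becomes 0
  Position 10 '(': depth becomes 1
  Position 11 ')': depth becomes 0
Maximum depth reached: 2

2


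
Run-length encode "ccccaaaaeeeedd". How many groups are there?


Input: ccccaaaaeeeedd
Scanning for consecutive runs:
  Group 1: 'c' x 4 (positions 0-3)
  Group 2: 'a' x 4 (positions 4-7)
  Group 3: 'e' x 4 (positions 8-11)
  Group 4: 'd' x 2 (positions 12-13)
Total groups: 4

4


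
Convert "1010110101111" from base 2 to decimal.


Input: "1010110101111" in base 2
Positional expansion:
  Digit '1' (value 1) x 2^12 = 4096
  Digit '0' (value 0) x 2^11 = 0
  Digit '1' (value 1) x 2^10 = 1024
  Digit '0' (value 0) x 2^9 = 0
  Digit '1' (value 1) x 2^8 = 256
  Digit '1' (value 1) x 2^7 = 128
  Digit '0' (value 0) x 2^6 = 0
  Digit '1' (value 1) x 2^5 = 32
  Digit '0' (value 0) x 2^4 = 0
  Digit '1' (value 1) x 2^3 = 8
  Digit '1' (value 1) x 2^2 = 4
  Digit '1' (value 1) x 2^1 = 2
  Digit '1' (value 1) x 2^0 = 1
Sum = 5551

5551


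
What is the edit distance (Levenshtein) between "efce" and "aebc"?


Computing edit distance: "efce" -> "aebc"
DP table:
           a    e    b    c
      0    1    2    3    4
  e   1    1    1    2    3
  f   2    2    2    2    3
  c   3    3    3    3    2
  e   4    4    3    4    3
Edit distance = dp[4][4] = 3

3


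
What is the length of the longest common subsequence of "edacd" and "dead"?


LCS of "edacd" and "dead"
DP table:
           d    e    a    d
      0    0    0    0    0
  e   0    0    1    1    1
  d   0    1    1    1    2
  a   0    1    1    2    2
  c   0    1    1    2    2
  d   0    1    1    2    3
LCS length = dp[5][4] = 3

3


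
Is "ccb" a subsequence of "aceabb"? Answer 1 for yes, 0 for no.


Check if "ccb" is a subsequence of "aceabb"
Greedy scan:
  Position 0 ('a'): no match needed
  Position 1 ('c'): matches sub[0] = 'c'
  Position 2 ('e'): no match needed
  Position 3 ('a'): no match needed
  Position 4 ('b'): no match needed
  Position 5 ('b'): no match needed
Only matched 1/3 characters => not a subsequence

0


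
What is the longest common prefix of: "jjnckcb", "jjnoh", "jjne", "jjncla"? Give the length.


Words: jjnckcb, jjnoh, jjne, jjncla
  Position 0: all 'j' => match
  Position 1: all 'j' => match
  Position 2: all 'n' => match
  Position 3: ('c', 'o', 'e', 'c') => mismatch, stop
LCP = "jjn" (length 3)

3


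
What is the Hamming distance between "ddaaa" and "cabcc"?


Comparing "ddaaa" and "cabcc" position by position:
  Position 0: 'd' vs 'c' => differ
  Position 1: 'd' vs 'a' => differ
  Position 2: 'a' vs 'b' => differ
  Position 3: 'a' vs 'c' => differ
  Position 4: 'a' vs 'c' => differ
Total differences (Hamming distance): 5

5


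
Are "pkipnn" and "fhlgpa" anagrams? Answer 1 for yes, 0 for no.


Strings: "pkipnn", "fhlgpa"
Sorted first:  iknnpp
Sorted second: afghlp
Differ at position 0: 'i' vs 'a' => not anagrams

0


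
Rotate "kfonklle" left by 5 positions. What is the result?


Input: "kfonklle", rotate left by 5
First 5 characters: "kfonk"
Remaining characters: "lle"
Concatenate remaining + first: "lle" + "kfonk" = "llekfonk"

llekfonk


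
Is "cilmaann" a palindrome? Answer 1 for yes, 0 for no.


Input: cilmaann
Reversed: nnaamlic
  Compare pos 0 ('c') with pos 7 ('n'): MISMATCH
  Compare pos 1 ('i') with pos 6 ('n'): MISMATCH
  Compare pos 2 ('l') with pos 5 ('a'): MISMATCH
  Compare pos 3 ('m') with pos 4 ('a'): MISMATCH
Result: not a palindrome

0


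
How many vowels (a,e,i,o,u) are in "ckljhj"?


Input: ckljhj
Checking each character:
  'c' at position 0: consonant
  'k' at position 1: consonant
  'l' at position 2: consonant
  'j' at position 3: consonant
  'h' at position 4: consonant
  'j' at position 5: consonant
Total vowels: 0

0


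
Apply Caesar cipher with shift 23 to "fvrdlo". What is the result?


Caesar cipher: shift "fvrdlo" by 23
  'f' (pos 5) + 23 = pos 2 = 'c'
  'v' (pos 21) + 23 = pos 18 = 's'
  'r' (pos 17) + 23 = pos 14 = 'o'
  'd' (pos 3) + 23 = pos 0 = 'a'
  'l' (pos 11) + 23 = pos 8 = 'i'
  'o' (pos 14) + 23 = pos 11 = 'l'
Result: csoail

csoail


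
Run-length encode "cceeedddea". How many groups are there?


Input: cceeedddea
Scanning for consecutive runs:
  Group 1: 'c' x 2 (positions 0-1)
  Group 2: 'e' x 3 (positions 2-4)
  Group 3: 'd' x 3 (positions 5-7)
  Group 4: 'e' x 1 (positions 8-8)
  Group 5: 'a' x 1 (positions 9-9)
Total groups: 5

5


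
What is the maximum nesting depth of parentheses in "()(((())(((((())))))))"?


Input: "()(((())(((((())))))))"
Tracking depth:
  Position 0 '(': depth becomes 1
  Position 1 ')': depth becomes 0
  Position 2 '(': depth becomes 1
  Position 3 '(': depth becomes 2
  Position 4 '(': depth becomes 3
  Position 5 '(': depth becomes 4
  Position 6 ')': depth becomes 3
  Position 7 ')': depth becomes 2
  Position 8 '(': depth becomes 3
  Position 9 '(': depth becomes 4
  Position 10 '(': depth becomes 5
  Position 11 '(': depth becomes 6
  Position 12 '(': depth becomes 7
  Position 13 '(': depth becomes 8
  Position 14 ')': depth becomes 7
  Position 15 ')': depth becomes 6
  Position 16 ')': depth becomes 5
  Position 17 ')': depth becomes 4
  Position 18 ')': depth becomes 3
  Position 19 ')': depth becomes 2
  Position 20 ')': depth becomes 1
  Position 21 ')': depth becomes 0
Maximum depth reached: 8

8


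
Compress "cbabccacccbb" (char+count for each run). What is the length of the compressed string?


Input: cbabccacccbb
Runs:
  'c' x 1 => "c1"
  'b' x 1 => "b1"
  'a' x 1 => "a1"
  'b' x 1 => "b1"
  'c' x 2 => "c2"
  'a' x 1 => "a1"
  'c' x 3 => "c3"
  'b' x 2 => "b2"
Compressed: "c1b1a1b1c2a1c3b2"
Compressed length: 16

16


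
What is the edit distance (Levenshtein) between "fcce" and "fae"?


Computing edit distance: "fcce" -> "fae"
DP table:
           f    a    e
      0    1    2    3
  f   1    0    1    2
  c   2    1    1    2
  c   3    2    2    2
  e   4    3    3    2
Edit distance = dp[4][3] = 2

2


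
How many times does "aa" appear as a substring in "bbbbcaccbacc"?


Searching for "aa" in "bbbbcaccbacc"
Scanning each position:
  Position 0: "bb" => no
  Position 1: "bb" => no
  Position 2: "bb" => no
  Position 3: "bc" => no
  Position 4: "ca" => no
  Position 5: "ac" => no
  Position 6: "cc" => no
  Position 7: "cb" => no
  Position 8: "ba" => no
  Position 9: "ac" => no
  Position 10: "cc" => no
Total occurrences: 0

0


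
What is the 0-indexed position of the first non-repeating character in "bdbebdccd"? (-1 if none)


Input: bdbebdccd
Character frequencies:
  'b': 3
  'c': 2
  'd': 3
  'e': 1
Scanning left to right for freq == 1:
  Position 0 ('b'): freq=3, skip
  Position 1 ('d'): freq=3, skip
  Position 2 ('b'): freq=3, skip
  Position 3 ('e'): unique! => answer = 3

3


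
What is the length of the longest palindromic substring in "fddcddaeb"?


Input: "fddcddaeb"
Checking substrings for palindromes:
  [1:6] "ddcdd" (len 5) => palindrome
  [2:5] "dcd" (len 3) => palindrome
  [1:3] "dd" (len 2) => palindrome
  [4:6] "dd" (len 2) => palindrome
Longest palindromic substring: "ddcdd" with length 5

5


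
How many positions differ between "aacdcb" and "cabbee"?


Comparing "aacdcb" and "cabbee" position by position:
  Position 0: 'a' vs 'c' => DIFFER
  Position 1: 'a' vs 'a' => same
  Position 2: 'c' vs 'b' => DIFFER
  Position 3: 'd' vs 'b' => DIFFER
  Position 4: 'c' vs 'e' => DIFFER
  Position 5: 'b' vs 'e' => DIFFER
Positions that differ: 5

5


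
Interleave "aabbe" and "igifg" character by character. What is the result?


Interleaving "aabbe" and "igifg":
  Position 0: 'a' from first, 'i' from second => "ai"
  Position 1: 'a' from first, 'g' from second => "ag"
  Position 2: 'b' from first, 'i' from second => "bi"
  Position 3: 'b' from first, 'f' from second => "bf"
  Position 4: 'e' from first, 'g' from second => "eg"
Result: aiagbibfeg

aiagbibfeg


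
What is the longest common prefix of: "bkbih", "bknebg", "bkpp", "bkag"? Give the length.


Words: bkbih, bknebg, bkpp, bkag
  Position 0: all 'b' => match
  Position 1: all 'k' => match
  Position 2: ('b', 'n', 'p', 'a') => mismatch, stop
LCP = "bk" (length 2)

2


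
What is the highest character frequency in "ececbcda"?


Input: ececbcda
Character counts:
  'a': 1
  'b': 1
  'c': 3
  'd': 1
  'e': 2
Maximum frequency: 3

3
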